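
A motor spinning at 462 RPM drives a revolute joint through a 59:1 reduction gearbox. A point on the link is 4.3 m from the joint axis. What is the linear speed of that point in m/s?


omega_motor = 462 * 2*pi/60 = 48.3805 rad/s
omega_joint = omega_motor / 59 = 0.82 rad/s
v = omega_joint * r = 0.82 * 4.3
= 3.526 m/s


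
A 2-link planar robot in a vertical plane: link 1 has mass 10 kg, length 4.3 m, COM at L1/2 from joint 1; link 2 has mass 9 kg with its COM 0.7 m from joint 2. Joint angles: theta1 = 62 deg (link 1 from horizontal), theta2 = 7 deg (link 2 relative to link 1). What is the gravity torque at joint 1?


Horizontal distance from joint 1 to link-1 COM:
  x_c1 = (L1/2)*cos(t1) = 2.15 * 0.4695 = 1.0094 m
Horizontal distance from joint 1 to link-2 COM:
  x_c2 = L1*cos(t1) + Lc2*cos(t1+t2)
       = 4.3*0.4695 + 0.7*0.3584 = 2.2696 m
tau1 = m1*g*x_c1 + m2*g*x_c2
     = 10*9.81*1.0094 + 9*9.81*2.2696
     = 99.0186 + 200.3817
     = 299.4003 Nm


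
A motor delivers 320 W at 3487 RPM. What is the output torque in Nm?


omega = 3487 * 2*pi/60 = 365.1578 rad/s
tau = P / omega = 320 / 365.1578
= 0.8763 Nm


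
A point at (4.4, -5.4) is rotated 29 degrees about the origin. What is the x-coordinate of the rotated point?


x' = x*cos(theta) - y*sin(theta)
cos(29 deg) = 0.8746, sin(29 deg) = 0.4848
x' = 4.4 * 0.8746 - -5.4 * 0.4848
= 3.8483 - -2.618
= 6.4663


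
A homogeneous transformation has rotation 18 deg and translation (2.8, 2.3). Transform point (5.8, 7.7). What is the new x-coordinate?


x' = cos(theta)*px - sin(theta)*py + tx
= 0.9511*5.8 - 0.309*7.7 + 2.8
= 5.9367


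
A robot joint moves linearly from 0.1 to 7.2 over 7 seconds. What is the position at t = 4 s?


s = t/T = 4/7 = 0.5714
p(t) = p0 + (pf-p0)*s
= 0.1 + (7.2 - 0.1) * 0.5714
= 4.1571


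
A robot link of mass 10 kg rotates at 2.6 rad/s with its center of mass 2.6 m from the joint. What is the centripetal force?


F = m * omega^2 * r
= 10 * 2.6^2 * 2.6
= 10 * 6.76 * 2.6
= 175.76 N


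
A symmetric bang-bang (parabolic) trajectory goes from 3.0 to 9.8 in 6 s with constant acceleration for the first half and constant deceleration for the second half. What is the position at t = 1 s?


Symmetric rest-to-rest: each phase covers (pf-p0)/2 in time T/2. 0.5*a*(T/2)^2 = (pf-p0)/2 => a = 4*(pf-p0)/T^2
a = 4*(9.8-3.0)/6^2 = 0.7556
t = 1 is in the acceleration phase (t <= T/2).
p = p0 + 0.5*a*t^2 = 3.0 + 0.5*0.7556*1^2
= 3.3778


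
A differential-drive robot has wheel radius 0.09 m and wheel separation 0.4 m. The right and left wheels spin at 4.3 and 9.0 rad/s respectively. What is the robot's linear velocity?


vR = r*wR = 0.09*4.3 = 0.387 m/s
vL = r*wL = 0.09*9.0 = 0.81 m/s
v = (vR+vL)/2 = 0.5985 m/s
omega = (vR-vL)/L = -1.0575 rad/s
linear velocity = 0.5985 m/s


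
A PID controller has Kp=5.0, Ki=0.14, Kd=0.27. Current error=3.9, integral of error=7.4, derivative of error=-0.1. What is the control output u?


u = Kp*e + Ki*int(e) + Kd*de/dt
= 5.0*3.9 + 0.14*7.4 + 0.27*(-0.1)
= 19.5 + 1.036 + -0.027
= 20.509


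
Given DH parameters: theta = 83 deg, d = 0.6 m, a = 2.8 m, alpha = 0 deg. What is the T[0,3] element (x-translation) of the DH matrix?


T[0,3] = a * cos(theta)
= 2.8 * cos(83 deg)
= 2.8 * 0.1219
= 0.3412


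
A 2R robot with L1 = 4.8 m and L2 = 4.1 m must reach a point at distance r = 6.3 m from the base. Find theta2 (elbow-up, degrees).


cos(theta2) = (r^2 - L1^2 - L2^2) / (2*L1*L2)
cos(theta2) = (39.69 - 23.04 - 16.81) / 39.36
cos(theta2) = -0.004065
theta2 = 90.2329 degrees


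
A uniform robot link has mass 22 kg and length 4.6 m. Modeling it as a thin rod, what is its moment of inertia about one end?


I = (1/3) * m * L^2
= (1/3) * 22 * 4.6^2
= 0.333333 * 22 * 21.16
= 155.1733 kg*m^2


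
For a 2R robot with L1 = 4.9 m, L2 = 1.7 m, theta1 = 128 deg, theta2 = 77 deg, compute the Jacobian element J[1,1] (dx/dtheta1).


J[1,1] = -L1*sin(t1) - L2*sin(t1+t2)
= -4.9*sin(128) - 1.7*sin(205)
= -3.1428


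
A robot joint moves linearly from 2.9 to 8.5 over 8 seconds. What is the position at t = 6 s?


s = t/T = 6/8 = 0.75
p(t) = p0 + (pf-p0)*s
= 2.9 + (8.5 - 2.9) * 0.75
= 7.1


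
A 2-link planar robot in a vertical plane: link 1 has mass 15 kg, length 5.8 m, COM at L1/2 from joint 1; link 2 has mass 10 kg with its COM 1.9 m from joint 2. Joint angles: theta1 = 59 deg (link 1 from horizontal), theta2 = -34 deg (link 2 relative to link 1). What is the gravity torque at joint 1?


Horizontal distance from joint 1 to link-1 COM:
  x_c1 = (L1/2)*cos(t1) = 2.9 * 0.515 = 1.4936 m
Horizontal distance from joint 1 to link-2 COM:
  x_c2 = L1*cos(t1) + Lc2*cos(t1+t2)
       = 5.8*0.515 + 1.9*0.9063 = 4.7092 m
tau1 = m1*g*x_c1 + m2*g*x_c2
     = 15*9.81*1.4936 + 10*9.81*4.7092
     = 219.7848 + 461.9731
     = 681.7578 Nm


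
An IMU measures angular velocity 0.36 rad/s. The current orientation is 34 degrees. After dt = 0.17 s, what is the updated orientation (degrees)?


delta_theta = w * dt = 0.36 * 0.17 = 0.0612 rad
= 3.5065 deg
theta_new = 34 + 3.5065 = 37.5065 deg


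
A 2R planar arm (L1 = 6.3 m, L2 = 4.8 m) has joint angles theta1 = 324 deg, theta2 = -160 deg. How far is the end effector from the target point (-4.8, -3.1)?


End effector via forward kinematics:
x = L1*cos(t1) + L2*cos(t1+t2) = 0.4828
y = L1*sin(t1) + L2*sin(t1+t2) = -2.38
Distance to target:
d = sqrt((-4.8 - 0.4828)^2 + (-3.1 - -2.38)^2)
= sqrt(27.9075 + 0.5184)
= 5.3316 m


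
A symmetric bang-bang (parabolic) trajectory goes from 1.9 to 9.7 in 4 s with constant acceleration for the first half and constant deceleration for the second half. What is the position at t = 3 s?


Symmetric rest-to-rest: each phase covers (pf-p0)/2 in time T/2. 0.5*a*(T/2)^2 = (pf-p0)/2 => a = 4*(pf-p0)/T^2
a = 4*(9.7-1.9)/4^2 = 1.95
t = 3 is in the deceleration phase (t > T/2).
p = pf - 0.5*a*(T-t)^2 = 9.7 - 0.5*1.95*1^2
= 8.725


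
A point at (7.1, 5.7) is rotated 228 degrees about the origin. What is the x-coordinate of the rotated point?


x' = x*cos(theta) - y*sin(theta)
cos(228 deg) = -0.6691, sin(228 deg) = -0.7431
x' = 7.1 * -0.6691 - 5.7 * -0.7431
= -4.7508 - -4.2359
= -0.5149


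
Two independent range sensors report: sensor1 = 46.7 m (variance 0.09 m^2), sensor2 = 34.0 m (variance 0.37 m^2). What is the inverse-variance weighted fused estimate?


w1 = (1/var1) / (1/var1 + 1/var2)
   = 11.1111 / (11.1111 + 2.7027) = 0.8043
w2 = 1 - w1 = 0.1957
fused = w1*s1 + w2*s2 = 37.563 + 6.6522
= 44.2152 m


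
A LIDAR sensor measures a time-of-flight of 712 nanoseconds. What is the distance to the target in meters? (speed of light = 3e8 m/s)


tof = 712 ns = 7.12e-07 s
dist = c * tof / 2
= 3e8 * 7.12e-07 / 2
= 106.8 m


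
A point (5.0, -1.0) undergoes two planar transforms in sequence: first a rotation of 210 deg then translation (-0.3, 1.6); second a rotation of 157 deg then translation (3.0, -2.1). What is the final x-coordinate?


After transform 1:
x1 = cos(210)*5.0 - sin(210)*-1.0 + -0.3 = -5.1301
y1 = sin(210)*5.0 + cos(210)*-1.0 + 1.6 = -0.034
After transform 2:
x2 = cos(157)*-5.1301 - sin(157)*-0.034 + 3.0
= 7.7356


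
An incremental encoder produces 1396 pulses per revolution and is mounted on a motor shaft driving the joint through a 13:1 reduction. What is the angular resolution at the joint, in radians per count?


counts per rev = 1396
effective counts at joint = 1396 * 13 = 18148
resolution = 2*pi / 18148
= 3.4622e-04 rad/count


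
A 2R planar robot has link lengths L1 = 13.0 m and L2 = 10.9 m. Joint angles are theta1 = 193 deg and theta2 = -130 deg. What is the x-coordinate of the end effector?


Convert angles to radians: theta1 = 3.3685, theta2 = -2.2689
x = L1*cos(theta1) + L2*cos(theta1+theta2)
x = -12.6668 + 4.9485
x = -7.7183


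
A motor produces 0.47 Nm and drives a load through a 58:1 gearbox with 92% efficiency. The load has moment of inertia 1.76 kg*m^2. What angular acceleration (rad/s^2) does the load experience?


tau_out = tau_motor * N * eta
= 0.47 * 58 * 0.92 = 25.0792 Nm
alpha = tau_out / I = 25.0792 / 1.76
= 14.2495 rad/s^2


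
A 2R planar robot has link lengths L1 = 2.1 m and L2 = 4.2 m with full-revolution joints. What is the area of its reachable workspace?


r_max = L1 + L2 = 6.3 m
r_min = |L1 - L2| = 2.1 m
Area = pi*(r_max^2 - r_min^2)
= pi*(39.69 - 4.41)
= pi * 35.28
= 110.8354 m^2


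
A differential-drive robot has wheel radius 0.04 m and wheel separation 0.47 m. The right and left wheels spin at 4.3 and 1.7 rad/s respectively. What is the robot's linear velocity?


vR = r*wR = 0.04*4.3 = 0.172 m/s
vL = r*wL = 0.04*1.7 = 0.068 m/s
v = (vR+vL)/2 = 0.12 m/s
omega = (vR-vL)/L = 0.2213 rad/s
linear velocity = 0.12 m/s


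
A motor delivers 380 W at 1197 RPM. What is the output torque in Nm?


omega = 1197 * 2*pi/60 = 125.3495 rad/s
tau = P / omega = 380 / 125.3495
= 3.0315 Nm


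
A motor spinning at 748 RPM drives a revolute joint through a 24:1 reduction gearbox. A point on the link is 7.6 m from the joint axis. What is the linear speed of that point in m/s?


omega_motor = 748 * 2*pi/60 = 78.3304 rad/s
omega_joint = omega_motor / 24 = 3.2638 rad/s
v = omega_joint * r = 3.2638 * 7.6
= 24.8046 m/s


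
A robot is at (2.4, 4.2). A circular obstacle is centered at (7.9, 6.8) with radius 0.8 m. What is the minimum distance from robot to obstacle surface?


center_dist = sqrt((2.4-7.9)^2 + (4.2-6.8)^2)
= sqrt(30.25 + 6.76)
= 6.0836
min_dist = center_dist - radius = 6.0836 - 0.8 = 5.2836 m


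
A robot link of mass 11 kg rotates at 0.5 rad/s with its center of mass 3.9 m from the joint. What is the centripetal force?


F = m * omega^2 * r
= 11 * 0.5^2 * 3.9
= 11 * 0.25 * 3.9
= 10.725 N


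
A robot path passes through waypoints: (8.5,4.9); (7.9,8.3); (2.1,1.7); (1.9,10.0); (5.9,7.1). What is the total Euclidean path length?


Segment lengths:
  seg1 = sqrt((-0.6)^2 + (3.4)^2) = 3.4525
  seg2 = sqrt((-5.8)^2 + (-6.6)^2) = 8.7864
  seg3 = sqrt((-0.2)^2 + (8.3)^2) = 8.3024
  seg4 = sqrt((4.0)^2 + (-2.9)^2) = 4.9406
Total = 25.4819


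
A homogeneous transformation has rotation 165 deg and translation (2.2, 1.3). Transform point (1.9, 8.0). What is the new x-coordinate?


x' = cos(theta)*px - sin(theta)*py + tx
= -0.9659*1.9 - 0.2588*8.0 + 2.2
= -1.7058


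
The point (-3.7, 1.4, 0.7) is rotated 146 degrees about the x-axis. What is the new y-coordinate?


Rotation about x-axis: y' = y*cos(theta) - z*sin(theta)
= 1.4 * -0.829 - 0.7 * 0.5592
= -1.5521


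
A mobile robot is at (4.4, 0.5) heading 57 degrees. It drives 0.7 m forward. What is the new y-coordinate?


y_new = y0 + d*sin(theta)
= 0.5 + 0.7*sin(57)
= 0.5 + 0.5871
= 1.0871


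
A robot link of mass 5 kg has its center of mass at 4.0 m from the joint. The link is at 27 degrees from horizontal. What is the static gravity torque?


tau = m*g*L*cos(angle)
= 5 * 9.81 * 4.0 * cos(27 deg)
= 5 * 9.81 * 4.0 * 0.891
= 174.8155 Nm


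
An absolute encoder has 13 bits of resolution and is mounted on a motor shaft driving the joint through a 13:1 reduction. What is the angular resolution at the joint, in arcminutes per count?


counts = 2^13 = 8192
effective counts at joint = 8192 * 13 = 106496
resolution = 360*60 / 106496
= 0.2028 arcmin/count


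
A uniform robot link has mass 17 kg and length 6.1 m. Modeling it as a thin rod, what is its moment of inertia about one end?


I = (1/3) * m * L^2
= (1/3) * 17 * 6.1^2
= 0.333333 * 17 * 37.21
= 210.8567 kg*m^2


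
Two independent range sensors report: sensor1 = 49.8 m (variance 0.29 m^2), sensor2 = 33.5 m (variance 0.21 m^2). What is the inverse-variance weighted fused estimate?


w1 = (1/var1) / (1/var1 + 1/var2)
   = 3.4483 / (3.4483 + 4.7619) = 0.42
w2 = 1 - w1 = 0.58
fused = w1*s1 + w2*s2 = 20.916 + 19.43
= 40.346 m


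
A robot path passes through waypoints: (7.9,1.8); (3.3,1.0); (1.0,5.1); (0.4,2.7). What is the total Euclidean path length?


Segment lengths:
  seg1 = sqrt((-4.6)^2 + (-0.8)^2) = 4.669
  seg2 = sqrt((-2.3)^2 + (4.1)^2) = 4.7011
  seg3 = sqrt((-0.6)^2 + (-2.4)^2) = 2.4739
Total = 11.844


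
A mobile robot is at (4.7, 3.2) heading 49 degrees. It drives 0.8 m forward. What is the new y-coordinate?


y_new = y0 + d*sin(theta)
= 3.2 + 0.8*sin(49)
= 3.2 + 0.6038
= 3.8038


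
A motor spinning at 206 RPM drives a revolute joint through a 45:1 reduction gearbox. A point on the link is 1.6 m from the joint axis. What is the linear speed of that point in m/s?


omega_motor = 206 * 2*pi/60 = 21.5723 rad/s
omega_joint = omega_motor / 45 = 0.4794 rad/s
v = omega_joint * r = 0.4794 * 1.6
= 0.767 m/s


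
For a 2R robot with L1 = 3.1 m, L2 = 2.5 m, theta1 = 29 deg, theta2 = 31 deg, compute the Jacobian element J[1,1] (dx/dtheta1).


J[1,1] = -L1*sin(t1) - L2*sin(t1+t2)
= -3.1*sin(29) - 2.5*sin(60)
= -3.668


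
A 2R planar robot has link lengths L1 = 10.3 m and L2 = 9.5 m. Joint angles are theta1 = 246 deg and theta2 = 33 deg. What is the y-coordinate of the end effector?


Convert angles to radians: theta1 = 4.2935, theta2 = 0.576
y = L1*sin(theta1) + L2*sin(theta1+theta2)
y = -9.4095 + -9.383
y = -18.7926


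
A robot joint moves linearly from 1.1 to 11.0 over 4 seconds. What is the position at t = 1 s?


s = t/T = 1/4 = 0.25
p(t) = p0 + (pf-p0)*s
= 1.1 + (11.0 - 1.1) * 0.25
= 3.575


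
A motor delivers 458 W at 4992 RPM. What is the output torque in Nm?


omega = 4992 * 2*pi/60 = 522.761 rad/s
tau = P / omega = 458 / 522.761
= 0.8761 Nm


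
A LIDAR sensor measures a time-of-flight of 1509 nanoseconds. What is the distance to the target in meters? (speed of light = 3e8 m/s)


tof = 1509 ns = 1.509e-06 s
dist = c * tof / 2
= 3e8 * 1.509e-06 / 2
= 226.35 m


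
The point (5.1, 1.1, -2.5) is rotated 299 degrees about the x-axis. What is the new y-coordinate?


Rotation about x-axis: y' = y*cos(theta) - z*sin(theta)
= 1.1 * 0.4848 - -2.5 * -0.8746
= -1.6533


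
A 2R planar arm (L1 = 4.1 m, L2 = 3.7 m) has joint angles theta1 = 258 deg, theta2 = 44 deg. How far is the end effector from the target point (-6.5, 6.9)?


End effector via forward kinematics:
x = L1*cos(t1) + L2*cos(t1+t2) = 1.1083
y = L1*sin(t1) + L2*sin(t1+t2) = -7.1482
Distance to target:
d = sqrt((-6.5 - 1.1083)^2 + (6.9 - -7.1482)^2)
= sqrt(57.8857 + 197.3514)
= 15.9761 m


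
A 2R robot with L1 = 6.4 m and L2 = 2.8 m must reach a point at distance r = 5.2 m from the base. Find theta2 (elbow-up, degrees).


cos(theta2) = (r^2 - L1^2 - L2^2) / (2*L1*L2)
cos(theta2) = (27.04 - 40.96 - 7.84) / 35.84
cos(theta2) = -0.607143
theta2 = 127.3832 degrees


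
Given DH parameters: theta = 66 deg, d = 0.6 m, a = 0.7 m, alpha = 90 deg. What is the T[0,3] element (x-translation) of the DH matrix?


T[0,3] = a * cos(theta)
= 0.7 * cos(66 deg)
= 0.7 * 0.4067
= 0.2847


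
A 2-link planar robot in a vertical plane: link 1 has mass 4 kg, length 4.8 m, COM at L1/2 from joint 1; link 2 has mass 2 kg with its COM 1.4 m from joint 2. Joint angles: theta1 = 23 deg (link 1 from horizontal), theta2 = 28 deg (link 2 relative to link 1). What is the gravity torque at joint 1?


Horizontal distance from joint 1 to link-1 COM:
  x_c1 = (L1/2)*cos(t1) = 2.4 * 0.9205 = 2.2092 m
Horizontal distance from joint 1 to link-2 COM:
  x_c2 = L1*cos(t1) + Lc2*cos(t1+t2)
       = 4.8*0.9205 + 1.4*0.6293 = 5.2995 m
tau1 = m1*g*x_c1 + m2*g*x_c2
     = 4*9.81*2.2092 + 2*9.81*5.2995
     = 86.6895 + 103.9756
     = 190.6651 Nm


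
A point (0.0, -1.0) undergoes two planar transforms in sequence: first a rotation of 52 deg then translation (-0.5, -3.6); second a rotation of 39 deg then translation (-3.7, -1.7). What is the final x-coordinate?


After transform 1:
x1 = cos(52)*0.0 - sin(52)*-1.0 + -0.5 = 0.288
y1 = sin(52)*0.0 + cos(52)*-1.0 + -3.6 = -4.2157
After transform 2:
x2 = cos(39)*0.288 - sin(39)*-4.2157 + -3.7
= -0.8232


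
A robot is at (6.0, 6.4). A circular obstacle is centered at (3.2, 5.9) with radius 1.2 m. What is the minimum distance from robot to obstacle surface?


center_dist = sqrt((6.0-3.2)^2 + (6.4-5.9)^2)
= sqrt(7.84 + 0.25)
= 2.8443
min_dist = center_dist - radius = 2.8443 - 1.2 = 1.6443 m


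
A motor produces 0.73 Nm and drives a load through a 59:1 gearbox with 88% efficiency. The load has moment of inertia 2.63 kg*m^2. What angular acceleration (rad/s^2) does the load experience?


tau_out = tau_motor * N * eta
= 0.73 * 59 * 0.88 = 37.9016 Nm
alpha = tau_out / I = 37.9016 / 2.63
= 14.4113 rad/s^2


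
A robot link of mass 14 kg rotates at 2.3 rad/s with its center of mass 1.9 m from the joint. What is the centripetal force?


F = m * omega^2 * r
= 14 * 2.3^2 * 1.9
= 14 * 5.29 * 1.9
= 140.714 N


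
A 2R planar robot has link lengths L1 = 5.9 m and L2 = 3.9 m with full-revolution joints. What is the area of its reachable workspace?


r_max = L1 + L2 = 9.8 m
r_min = |L1 - L2| = 2.0 m
Area = pi*(r_max^2 - r_min^2)
= pi*(96.04 - 4.0)
= pi * 92.04
= 289.1522 m^2


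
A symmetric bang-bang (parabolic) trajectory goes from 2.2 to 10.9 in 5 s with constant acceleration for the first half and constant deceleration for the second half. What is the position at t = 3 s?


Symmetric rest-to-rest: each phase covers (pf-p0)/2 in time T/2. 0.5*a*(T/2)^2 = (pf-p0)/2 => a = 4*(pf-p0)/T^2
a = 4*(10.9-2.2)/5^2 = 1.392
t = 3 is in the deceleration phase (t > T/2).
p = pf - 0.5*a*(T-t)^2 = 10.9 - 0.5*1.392*2^2
= 8.116


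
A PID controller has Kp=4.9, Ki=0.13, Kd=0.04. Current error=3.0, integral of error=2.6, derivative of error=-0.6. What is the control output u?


u = Kp*e + Ki*int(e) + Kd*de/dt
= 4.9*3.0 + 0.13*2.6 + 0.04*(-0.6)
= 14.7 + 0.338 + -0.024
= 15.014


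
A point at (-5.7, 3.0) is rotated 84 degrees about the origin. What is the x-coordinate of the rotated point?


x' = x*cos(theta) - y*sin(theta)
cos(84 deg) = 0.1045, sin(84 deg) = 0.9945
x' = -5.7 * 0.1045 - 3.0 * 0.9945
= -0.5958 - 2.9836
= -3.5794


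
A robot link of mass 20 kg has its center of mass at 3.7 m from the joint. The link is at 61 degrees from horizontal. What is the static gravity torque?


tau = m*g*L*cos(angle)
= 20 * 9.81 * 3.7 * cos(61 deg)
= 20 * 9.81 * 3.7 * 0.4848
= 351.9427 Nm


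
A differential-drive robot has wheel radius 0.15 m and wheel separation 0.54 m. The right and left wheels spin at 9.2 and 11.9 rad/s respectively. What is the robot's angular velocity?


vR = r*wR = 0.15*9.2 = 1.38 m/s
vL = r*wL = 0.15*11.9 = 1.785 m/s
v = (vR+vL)/2 = 1.5825 m/s
omega = (vR-vL)/L = -0.75 rad/s
angular velocity = -0.75 rad/s


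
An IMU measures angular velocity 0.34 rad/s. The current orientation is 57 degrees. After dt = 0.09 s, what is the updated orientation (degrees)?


delta_theta = w * dt = 0.34 * 0.09 = 0.0306 rad
= 1.7533 deg
theta_new = 57 + 1.7533 = 58.7533 deg


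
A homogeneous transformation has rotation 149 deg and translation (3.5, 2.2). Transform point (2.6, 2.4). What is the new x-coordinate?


x' = cos(theta)*px - sin(theta)*py + tx
= -0.8572*2.6 - 0.515*2.4 + 3.5
= 0.0353


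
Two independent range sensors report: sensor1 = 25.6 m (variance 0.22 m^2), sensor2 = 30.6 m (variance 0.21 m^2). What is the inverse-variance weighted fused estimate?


w1 = (1/var1) / (1/var1 + 1/var2)
   = 4.5455 / (4.5455 + 4.7619) = 0.4884
w2 = 1 - w1 = 0.5116
fused = w1*s1 + w2*s2 = 12.5023 + 15.6558
= 28.1581 m


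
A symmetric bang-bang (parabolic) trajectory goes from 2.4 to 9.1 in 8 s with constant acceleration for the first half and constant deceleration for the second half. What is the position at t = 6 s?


Symmetric rest-to-rest: each phase covers (pf-p0)/2 in time T/2. 0.5*a*(T/2)^2 = (pf-p0)/2 => a = 4*(pf-p0)/T^2
a = 4*(9.1-2.4)/8^2 = 0.4187
t = 6 is in the deceleration phase (t > T/2).
p = pf - 0.5*a*(T-t)^2 = 9.1 - 0.5*0.4187*2^2
= 8.2625


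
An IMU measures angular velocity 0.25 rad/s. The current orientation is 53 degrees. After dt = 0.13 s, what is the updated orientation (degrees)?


delta_theta = w * dt = 0.25 * 0.13 = 0.0325 rad
= 1.8621 deg
theta_new = 53 + 1.8621 = 54.8621 deg


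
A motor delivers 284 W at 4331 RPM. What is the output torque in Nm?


omega = 4331 * 2*pi/60 = 453.5413 rad/s
tau = P / omega = 284 / 453.5413
= 0.6262 Nm


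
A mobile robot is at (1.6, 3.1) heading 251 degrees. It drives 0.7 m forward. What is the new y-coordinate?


y_new = y0 + d*sin(theta)
= 3.1 + 0.7*sin(251)
= 3.1 + -0.6619
= 2.4381


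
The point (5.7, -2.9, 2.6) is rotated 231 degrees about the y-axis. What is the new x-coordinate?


Rotation about y-axis: x' = x*cos(theta) + z*sin(theta)
= 5.7 * -0.6293 + 2.6 * -0.7771
= -5.6077


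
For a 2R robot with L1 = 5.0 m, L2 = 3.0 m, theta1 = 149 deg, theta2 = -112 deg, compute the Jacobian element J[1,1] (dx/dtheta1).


J[1,1] = -L1*sin(t1) - L2*sin(t1+t2)
= -5.0*sin(149) - 3.0*sin(37)
= -4.3806


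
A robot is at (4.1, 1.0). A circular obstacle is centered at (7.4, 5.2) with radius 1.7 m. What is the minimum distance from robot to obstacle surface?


center_dist = sqrt((4.1-7.4)^2 + (1.0-5.2)^2)
= sqrt(10.89 + 17.64)
= 5.3413
min_dist = center_dist - radius = 5.3413 - 1.7 = 3.6413 m


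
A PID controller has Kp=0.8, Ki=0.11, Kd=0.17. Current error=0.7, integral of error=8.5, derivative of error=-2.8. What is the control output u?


u = Kp*e + Ki*int(e) + Kd*de/dt
= 0.8*0.7 + 0.11*8.5 + 0.17*(-2.8)
= 0.56 + 0.935 + -0.476
= 1.019


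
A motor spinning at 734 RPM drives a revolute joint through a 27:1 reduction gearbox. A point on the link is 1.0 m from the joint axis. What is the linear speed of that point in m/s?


omega_motor = 734 * 2*pi/60 = 76.8643 rad/s
omega_joint = omega_motor / 27 = 2.8468 rad/s
v = omega_joint * r = 2.8468 * 1.0
= 2.8468 m/s


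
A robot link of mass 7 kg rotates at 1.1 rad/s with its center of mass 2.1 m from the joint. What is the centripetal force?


F = m * omega^2 * r
= 7 * 1.1^2 * 2.1
= 7 * 1.21 * 2.1
= 17.787 N


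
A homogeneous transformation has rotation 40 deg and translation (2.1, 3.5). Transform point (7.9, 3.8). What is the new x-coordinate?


x' = cos(theta)*px - sin(theta)*py + tx
= 0.766*7.9 - 0.6428*3.8 + 2.1
= 5.7092


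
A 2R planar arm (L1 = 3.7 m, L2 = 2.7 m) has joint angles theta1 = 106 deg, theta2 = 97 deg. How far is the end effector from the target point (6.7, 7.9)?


End effector via forward kinematics:
x = L1*cos(t1) + L2*cos(t1+t2) = -3.5052
y = L1*sin(t1) + L2*sin(t1+t2) = 2.5017
Distance to target:
d = sqrt((6.7 - -3.5052)^2 + (7.9 - 2.5017)^2)
= sqrt(104.1465 + 29.1417)
= 11.5451 m


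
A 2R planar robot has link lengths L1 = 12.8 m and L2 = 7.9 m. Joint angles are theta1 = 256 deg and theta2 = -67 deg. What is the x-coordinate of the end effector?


Convert angles to radians: theta1 = 4.468, theta2 = -1.1694
x = L1*cos(theta1) + L2*cos(theta1+theta2)
x = -3.0966 + -7.8027
x = -10.8993


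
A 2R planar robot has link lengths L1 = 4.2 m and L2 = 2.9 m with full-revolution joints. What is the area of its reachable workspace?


r_max = L1 + L2 = 7.1 m
r_min = |L1 - L2| = 1.3 m
Area = pi*(r_max^2 - r_min^2)
= pi*(50.41 - 1.69)
= pi * 48.72
= 153.0584 m^2


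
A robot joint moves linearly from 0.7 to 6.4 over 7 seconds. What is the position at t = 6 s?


s = t/T = 6/7 = 0.8571
p(t) = p0 + (pf-p0)*s
= 0.7 + (6.4 - 0.7) * 0.8571
= 5.5857


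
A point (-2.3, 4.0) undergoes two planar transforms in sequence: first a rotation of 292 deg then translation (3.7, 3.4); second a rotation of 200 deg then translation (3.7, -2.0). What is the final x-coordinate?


After transform 1:
x1 = cos(292)*-2.3 - sin(292)*4.0 + 3.7 = 6.5471
y1 = sin(292)*-2.3 + cos(292)*4.0 + 3.4 = 7.0309
After transform 2:
x2 = cos(200)*6.5471 - sin(200)*7.0309 + 3.7
= -0.0476


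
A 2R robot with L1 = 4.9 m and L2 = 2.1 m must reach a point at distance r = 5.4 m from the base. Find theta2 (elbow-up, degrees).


cos(theta2) = (r^2 - L1^2 - L2^2) / (2*L1*L2)
cos(theta2) = (29.16 - 24.01 - 4.41) / 20.58
cos(theta2) = 0.035957
theta2 = 87.9394 degrees


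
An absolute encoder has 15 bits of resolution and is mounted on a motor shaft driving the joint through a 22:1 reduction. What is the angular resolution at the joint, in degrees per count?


counts = 2^15 = 32768
effective counts at joint = 32768 * 22 = 720896
resolution = 360 / 720896
= 4.9938e-04 deg/count


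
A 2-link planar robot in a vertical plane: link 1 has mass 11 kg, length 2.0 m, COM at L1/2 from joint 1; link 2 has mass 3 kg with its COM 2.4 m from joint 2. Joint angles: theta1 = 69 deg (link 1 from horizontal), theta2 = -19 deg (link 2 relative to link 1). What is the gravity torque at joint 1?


Horizontal distance from joint 1 to link-1 COM:
  x_c1 = (L1/2)*cos(t1) = 1.0 * 0.3584 = 0.3584 m
Horizontal distance from joint 1 to link-2 COM:
  x_c2 = L1*cos(t1) + Lc2*cos(t1+t2)
       = 2.0*0.3584 + 2.4*0.6428 = 2.2594 m
tau1 = m1*g*x_c1 + m2*g*x_c2
     = 11*9.81*0.3584 + 3*9.81*2.2594
     = 38.6715 + 66.4949
     = 105.1664 Nm


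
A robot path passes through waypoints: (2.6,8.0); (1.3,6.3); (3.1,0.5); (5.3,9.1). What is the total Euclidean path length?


Segment lengths:
  seg1 = sqrt((-1.3)^2 + (-1.7)^2) = 2.1401
  seg2 = sqrt((1.8)^2 + (-5.8)^2) = 6.0729
  seg3 = sqrt((2.2)^2 + (8.6)^2) = 8.8769
Total = 17.0899


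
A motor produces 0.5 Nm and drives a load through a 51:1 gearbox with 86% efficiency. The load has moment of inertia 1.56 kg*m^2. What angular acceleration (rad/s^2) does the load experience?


tau_out = tau_motor * N * eta
= 0.5 * 51 * 0.86 = 21.93 Nm
alpha = tau_out / I = 21.93 / 1.56
= 14.0577 rad/s^2


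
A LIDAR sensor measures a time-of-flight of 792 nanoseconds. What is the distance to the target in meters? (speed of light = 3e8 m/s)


tof = 792 ns = 7.92e-07 s
dist = c * tof / 2
= 3e8 * 7.92e-07 / 2
= 118.8 m


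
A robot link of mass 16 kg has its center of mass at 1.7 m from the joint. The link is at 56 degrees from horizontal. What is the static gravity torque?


tau = m*g*L*cos(angle)
= 16 * 9.81 * 1.7 * cos(56 deg)
= 16 * 9.81 * 1.7 * 0.5592
= 149.2106 Nm


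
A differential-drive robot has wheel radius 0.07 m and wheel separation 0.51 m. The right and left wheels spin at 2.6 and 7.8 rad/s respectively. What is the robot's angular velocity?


vR = r*wR = 0.07*2.6 = 0.182 m/s
vL = r*wL = 0.07*7.8 = 0.546 m/s
v = (vR+vL)/2 = 0.364 m/s
omega = (vR-vL)/L = -0.7137 rad/s
angular velocity = -0.7137 rad/s


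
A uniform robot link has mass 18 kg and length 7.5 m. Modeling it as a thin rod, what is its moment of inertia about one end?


I = (1/3) * m * L^2
= (1/3) * 18 * 7.5^2
= 0.333333 * 18 * 56.25
= 337.5 kg*m^2


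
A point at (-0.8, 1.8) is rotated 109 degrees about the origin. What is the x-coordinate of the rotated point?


x' = x*cos(theta) - y*sin(theta)
cos(109 deg) = -0.3256, sin(109 deg) = 0.9455
x' = -0.8 * -0.3256 - 1.8 * 0.9455
= 0.2605 - 1.7019
= -1.4415


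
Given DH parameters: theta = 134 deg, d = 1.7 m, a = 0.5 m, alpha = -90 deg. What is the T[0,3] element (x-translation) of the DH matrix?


T[0,3] = a * cos(theta)
= 0.5 * cos(134 deg)
= 0.5 * -0.6947
= -0.3473


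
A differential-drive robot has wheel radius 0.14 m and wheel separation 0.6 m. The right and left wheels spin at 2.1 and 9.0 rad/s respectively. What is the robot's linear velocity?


vR = r*wR = 0.14*2.1 = 0.294 m/s
vL = r*wL = 0.14*9.0 = 1.26 m/s
v = (vR+vL)/2 = 0.777 m/s
omega = (vR-vL)/L = -1.61 rad/s
linear velocity = 0.777 m/s


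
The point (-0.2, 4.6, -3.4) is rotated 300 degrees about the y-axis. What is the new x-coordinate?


Rotation about y-axis: x' = x*cos(theta) + z*sin(theta)
= -0.2 * 0.5 + -3.4 * -0.866
= 2.8445


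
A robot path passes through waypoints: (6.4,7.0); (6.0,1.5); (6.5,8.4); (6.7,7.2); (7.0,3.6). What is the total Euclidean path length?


Segment lengths:
  seg1 = sqrt((-0.4)^2 + (-5.5)^2) = 5.5145
  seg2 = sqrt((0.5)^2 + (6.9)^2) = 6.9181
  seg3 = sqrt((0.2)^2 + (-1.2)^2) = 1.2166
  seg4 = sqrt((0.3)^2 + (-3.6)^2) = 3.6125
Total = 17.2616


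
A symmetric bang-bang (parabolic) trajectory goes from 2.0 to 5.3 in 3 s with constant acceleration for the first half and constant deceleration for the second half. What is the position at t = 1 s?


Symmetric rest-to-rest: each phase covers (pf-p0)/2 in time T/2. 0.5*a*(T/2)^2 = (pf-p0)/2 => a = 4*(pf-p0)/T^2
a = 4*(5.3-2.0)/3^2 = 1.4667
t = 1 is in the acceleration phase (t <= T/2).
p = p0 + 0.5*a*t^2 = 2.0 + 0.5*1.4667*1^2
= 2.7333


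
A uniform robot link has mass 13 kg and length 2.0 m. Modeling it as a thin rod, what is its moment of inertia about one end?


I = (1/3) * m * L^2
= (1/3) * 13 * 2.0^2
= 0.333333 * 13 * 4.0
= 17.3333 kg*m^2


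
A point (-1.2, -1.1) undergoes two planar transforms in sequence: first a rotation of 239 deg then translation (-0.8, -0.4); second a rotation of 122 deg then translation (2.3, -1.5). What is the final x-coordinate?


After transform 1:
x1 = cos(239)*-1.2 - sin(239)*-1.1 + -0.8 = -1.1248
y1 = sin(239)*-1.2 + cos(239)*-1.1 + -0.4 = 1.1951
After transform 2:
x2 = cos(122)*-1.1248 - sin(122)*1.1951 + 2.3
= 1.8825


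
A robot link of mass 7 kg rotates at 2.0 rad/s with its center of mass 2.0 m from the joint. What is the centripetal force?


F = m * omega^2 * r
= 7 * 2.0^2 * 2.0
= 7 * 4.0 * 2.0
= 56.0 N


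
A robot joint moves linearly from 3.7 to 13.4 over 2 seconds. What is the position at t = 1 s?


s = t/T = 1/2 = 0.5
p(t) = p0 + (pf-p0)*s
= 3.7 + (13.4 - 3.7) * 0.5
= 8.55


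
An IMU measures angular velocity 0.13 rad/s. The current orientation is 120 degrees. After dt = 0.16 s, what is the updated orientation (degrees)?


delta_theta = w * dt = 0.13 * 0.16 = 0.0208 rad
= 1.1918 deg
theta_new = 120 + 1.1918 = 121.1918 deg


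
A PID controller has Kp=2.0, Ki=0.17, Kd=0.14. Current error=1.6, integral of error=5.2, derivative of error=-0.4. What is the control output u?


u = Kp*e + Ki*int(e) + Kd*de/dt
= 2.0*1.6 + 0.17*5.2 + 0.14*(-0.4)
= 3.2 + 0.884 + -0.056
= 4.028


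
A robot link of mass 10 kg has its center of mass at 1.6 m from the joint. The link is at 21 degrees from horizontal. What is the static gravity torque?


tau = m*g*L*cos(angle)
= 10 * 9.81 * 1.6 * cos(21 deg)
= 10 * 9.81 * 1.6 * 0.9336
= 146.5348 Nm


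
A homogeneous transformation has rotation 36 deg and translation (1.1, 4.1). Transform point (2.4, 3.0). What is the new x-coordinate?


x' = cos(theta)*px - sin(theta)*py + tx
= 0.809*2.4 - 0.5878*3.0 + 1.1
= 1.2783


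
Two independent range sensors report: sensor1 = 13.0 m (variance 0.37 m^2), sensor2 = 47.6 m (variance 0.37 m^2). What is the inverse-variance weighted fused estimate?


w1 = (1/var1) / (1/var1 + 1/var2)
   = 2.7027 / (2.7027 + 2.7027) = 0.5
w2 = 1 - w1 = 0.5
fused = w1*s1 + w2*s2 = 6.5 + 23.8
= 30.3 m


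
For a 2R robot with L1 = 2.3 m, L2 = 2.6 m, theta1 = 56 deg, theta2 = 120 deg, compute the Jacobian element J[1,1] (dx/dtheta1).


J[1,1] = -L1*sin(t1) - L2*sin(t1+t2)
= -2.3*sin(56) - 2.6*sin(176)
= -2.0882


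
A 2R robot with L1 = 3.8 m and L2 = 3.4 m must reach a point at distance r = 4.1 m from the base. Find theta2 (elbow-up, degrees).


cos(theta2) = (r^2 - L1^2 - L2^2) / (2*L1*L2)
cos(theta2) = (16.81 - 14.44 - 11.56) / 25.84
cos(theta2) = -0.35565
theta2 = 110.8333 degrees


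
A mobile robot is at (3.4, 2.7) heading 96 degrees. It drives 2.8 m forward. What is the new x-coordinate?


x_new = x0 + d*cos(theta)
= 3.4 + 2.8*cos(96)
= 3.4 + -0.2927
= 3.1073


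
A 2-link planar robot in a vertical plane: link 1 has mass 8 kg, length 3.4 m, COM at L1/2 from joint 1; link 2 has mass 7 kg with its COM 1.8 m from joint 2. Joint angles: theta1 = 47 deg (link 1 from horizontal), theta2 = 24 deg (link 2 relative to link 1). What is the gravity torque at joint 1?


Horizontal distance from joint 1 to link-1 COM:
  x_c1 = (L1/2)*cos(t1) = 1.7 * 0.682 = 1.1594 m
Horizontal distance from joint 1 to link-2 COM:
  x_c2 = L1*cos(t1) + Lc2*cos(t1+t2)
       = 3.4*0.682 + 1.8*0.3256 = 2.9048 m
tau1 = m1*g*x_c1 + m2*g*x_c2
     = 8*9.81*1.1594 + 7*9.81*2.9048
     = 90.9895 + 199.4738
     = 290.4633 Nm


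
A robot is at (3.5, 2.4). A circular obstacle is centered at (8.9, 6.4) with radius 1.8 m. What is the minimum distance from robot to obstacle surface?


center_dist = sqrt((3.5-8.9)^2 + (2.4-6.4)^2)
= sqrt(29.16 + 16.0)
= 6.7201
min_dist = center_dist - radius = 6.7201 - 1.8 = 4.9201 m


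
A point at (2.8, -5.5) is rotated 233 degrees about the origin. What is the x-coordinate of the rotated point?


x' = x*cos(theta) - y*sin(theta)
cos(233 deg) = -0.6018, sin(233 deg) = -0.7986
x' = 2.8 * -0.6018 - -5.5 * -0.7986
= -1.6851 - 4.3925
= -6.0776


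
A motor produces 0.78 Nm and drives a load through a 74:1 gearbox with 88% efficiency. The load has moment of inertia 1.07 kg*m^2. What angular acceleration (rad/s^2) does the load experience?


tau_out = tau_motor * N * eta
= 0.78 * 74 * 0.88 = 50.7936 Nm
alpha = tau_out / I = 50.7936 / 1.07
= 47.4707 rad/s^2


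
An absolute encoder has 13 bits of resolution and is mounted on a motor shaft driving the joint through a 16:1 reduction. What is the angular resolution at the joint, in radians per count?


counts = 2^13 = 8192
effective counts at joint = 8192 * 16 = 131072
resolution = 2*pi / 131072
= 4.7937e-05 rad/count


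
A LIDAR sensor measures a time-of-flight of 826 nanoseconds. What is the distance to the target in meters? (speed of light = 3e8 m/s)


tof = 826 ns = 8.26e-07 s
dist = c * tof / 2
= 3e8 * 8.26e-07 / 2
= 123.9 m


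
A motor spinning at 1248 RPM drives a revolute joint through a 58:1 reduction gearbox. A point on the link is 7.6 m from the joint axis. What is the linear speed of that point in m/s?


omega_motor = 1248 * 2*pi/60 = 130.6903 rad/s
omega_joint = omega_motor / 58 = 2.2533 rad/s
v = omega_joint * r = 2.2533 * 7.6
= 17.1249 m/s


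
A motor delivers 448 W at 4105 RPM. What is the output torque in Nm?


omega = 4105 * 2*pi/60 = 429.8746 rad/s
tau = P / omega = 448 / 429.8746
= 1.0422 Nm


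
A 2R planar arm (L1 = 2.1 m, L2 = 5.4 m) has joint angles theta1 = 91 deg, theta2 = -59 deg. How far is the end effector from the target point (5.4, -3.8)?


End effector via forward kinematics:
x = L1*cos(t1) + L2*cos(t1+t2) = 4.5428
y = L1*sin(t1) + L2*sin(t1+t2) = 4.9612
Distance to target:
d = sqrt((5.4 - 4.5428)^2 + (-3.8 - 4.9612)^2)
= sqrt(0.7348 + 76.7594)
= 8.8031 m


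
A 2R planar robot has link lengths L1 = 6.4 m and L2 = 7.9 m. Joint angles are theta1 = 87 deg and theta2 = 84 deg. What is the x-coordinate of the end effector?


Convert angles to radians: theta1 = 1.5184, theta2 = 1.4661
x = L1*cos(theta1) + L2*cos(theta1+theta2)
x = 0.335 + -7.8027
x = -7.4678


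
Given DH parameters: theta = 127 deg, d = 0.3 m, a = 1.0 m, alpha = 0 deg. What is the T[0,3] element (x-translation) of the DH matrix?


T[0,3] = a * cos(theta)
= 1.0 * cos(127 deg)
= 1.0 * -0.6018
= -0.6018


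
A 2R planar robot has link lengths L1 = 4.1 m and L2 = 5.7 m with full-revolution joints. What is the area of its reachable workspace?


r_max = L1 + L2 = 9.8 m
r_min = |L1 - L2| = 1.6 m
Area = pi*(r_max^2 - r_min^2)
= pi*(96.04 - 2.56)
= pi * 93.48
= 293.6761 m^2


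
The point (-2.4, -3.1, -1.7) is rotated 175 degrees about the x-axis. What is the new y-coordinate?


Rotation about x-axis: y' = y*cos(theta) - z*sin(theta)
= -3.1 * -0.9962 - -1.7 * 0.0872
= 3.2364


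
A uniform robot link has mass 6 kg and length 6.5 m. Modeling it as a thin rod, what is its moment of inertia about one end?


I = (1/3) * m * L^2
= (1/3) * 6 * 6.5^2
= 0.333333 * 6 * 42.25
= 84.5 kg*m^2


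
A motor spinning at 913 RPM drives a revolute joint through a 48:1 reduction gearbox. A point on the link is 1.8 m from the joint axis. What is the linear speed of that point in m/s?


omega_motor = 913 * 2*pi/60 = 95.6091 rad/s
omega_joint = omega_motor / 48 = 1.9919 rad/s
v = omega_joint * r = 1.9919 * 1.8
= 3.5853 m/s


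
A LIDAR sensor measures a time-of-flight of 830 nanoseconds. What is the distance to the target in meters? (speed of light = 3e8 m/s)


tof = 830 ns = 8.3e-07 s
dist = c * tof / 2
= 3e8 * 8.3e-07 / 2
= 124.5 m


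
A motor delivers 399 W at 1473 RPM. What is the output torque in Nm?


omega = 1473 * 2*pi/60 = 154.2522 rad/s
tau = P / omega = 399 / 154.2522
= 2.5867 Nm


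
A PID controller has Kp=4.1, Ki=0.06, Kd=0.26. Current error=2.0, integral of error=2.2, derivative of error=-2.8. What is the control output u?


u = Kp*e + Ki*int(e) + Kd*de/dt
= 4.1*2.0 + 0.06*2.2 + 0.26*(-2.8)
= 8.2 + 0.132 + -0.728
= 7.604


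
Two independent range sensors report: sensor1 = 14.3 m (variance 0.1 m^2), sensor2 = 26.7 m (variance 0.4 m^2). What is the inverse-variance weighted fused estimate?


w1 = (1/var1) / (1/var1 + 1/var2)
   = 10.0 / (10.0 + 2.5) = 0.8
w2 = 1 - w1 = 0.2
fused = w1*s1 + w2*s2 = 11.44 + 5.34
= 16.78 m


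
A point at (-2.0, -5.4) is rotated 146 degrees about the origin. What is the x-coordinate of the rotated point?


x' = x*cos(theta) - y*sin(theta)
cos(146 deg) = -0.829, sin(146 deg) = 0.5592
x' = -2.0 * -0.829 - -5.4 * 0.5592
= 1.6581 - -3.0196
= 4.6777


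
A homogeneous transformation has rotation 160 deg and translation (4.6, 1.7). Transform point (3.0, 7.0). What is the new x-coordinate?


x' = cos(theta)*px - sin(theta)*py + tx
= -0.9397*3.0 - 0.342*7.0 + 4.6
= -0.6132


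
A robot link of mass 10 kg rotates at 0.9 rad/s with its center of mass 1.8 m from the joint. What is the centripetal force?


F = m * omega^2 * r
= 10 * 0.9^2 * 1.8
= 10 * 0.81 * 1.8
= 14.58 N


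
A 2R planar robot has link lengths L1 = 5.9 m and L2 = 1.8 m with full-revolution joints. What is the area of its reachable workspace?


r_max = L1 + L2 = 7.7 m
r_min = |L1 - L2| = 4.1 m
Area = pi*(r_max^2 - r_min^2)
= pi*(59.29 - 16.81)
= pi * 42.48
= 133.4549 m^2


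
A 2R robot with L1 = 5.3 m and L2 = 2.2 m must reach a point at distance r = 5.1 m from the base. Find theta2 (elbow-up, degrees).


cos(theta2) = (r^2 - L1^2 - L2^2) / (2*L1*L2)
cos(theta2) = (26.01 - 28.09 - 4.84) / 23.32
cos(theta2) = -0.296741
theta2 = 107.262 degrees


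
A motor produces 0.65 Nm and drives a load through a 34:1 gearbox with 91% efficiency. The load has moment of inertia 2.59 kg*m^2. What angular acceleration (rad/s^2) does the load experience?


tau_out = tau_motor * N * eta
= 0.65 * 34 * 0.91 = 20.111 Nm
alpha = tau_out / I = 20.111 / 2.59
= 7.7649 rad/s^2


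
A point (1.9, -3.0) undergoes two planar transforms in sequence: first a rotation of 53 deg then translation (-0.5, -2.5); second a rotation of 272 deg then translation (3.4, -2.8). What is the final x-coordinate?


After transform 1:
x1 = cos(53)*1.9 - sin(53)*-3.0 + -0.5 = 3.0394
y1 = sin(53)*1.9 + cos(53)*-3.0 + -2.5 = -2.788
After transform 2:
x2 = cos(272)*3.0394 - sin(272)*-2.788 + 3.4
= 0.7197


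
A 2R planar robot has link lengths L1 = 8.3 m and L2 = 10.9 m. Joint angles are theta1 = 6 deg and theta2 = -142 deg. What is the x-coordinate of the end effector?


Convert angles to radians: theta1 = 0.1047, theta2 = -2.4784
x = L1*cos(theta1) + L2*cos(theta1+theta2)
x = 8.2545 + -7.8408
x = 0.4137


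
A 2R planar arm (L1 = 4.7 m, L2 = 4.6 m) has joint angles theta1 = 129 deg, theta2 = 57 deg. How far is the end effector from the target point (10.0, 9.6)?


End effector via forward kinematics:
x = L1*cos(t1) + L2*cos(t1+t2) = -7.5326
y = L1*sin(t1) + L2*sin(t1+t2) = 3.1718
Distance to target:
d = sqrt((10.0 - -7.5326)^2 + (9.6 - 3.1718)^2)
= sqrt(307.3923 + 41.3223)
= 18.6739 m


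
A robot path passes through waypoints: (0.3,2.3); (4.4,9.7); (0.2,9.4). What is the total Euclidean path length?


Segment lengths:
  seg1 = sqrt((4.1)^2 + (7.4)^2) = 8.4599
  seg2 = sqrt((-4.2)^2 + (-0.3)^2) = 4.2107
Total = 12.6706
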